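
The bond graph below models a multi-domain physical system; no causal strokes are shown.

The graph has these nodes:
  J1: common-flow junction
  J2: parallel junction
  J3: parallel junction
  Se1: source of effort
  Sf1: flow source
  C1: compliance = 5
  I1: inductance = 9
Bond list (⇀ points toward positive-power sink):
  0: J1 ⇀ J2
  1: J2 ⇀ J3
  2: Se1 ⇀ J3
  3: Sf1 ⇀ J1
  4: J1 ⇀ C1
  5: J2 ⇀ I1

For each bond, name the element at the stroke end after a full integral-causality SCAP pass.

b0 stroke→J1
b1 stroke→J2
b2 stroke→J3
b3 stroke→Sf1
b4 stroke→J1
b5 stroke→I1

#2 stroke at J3  (Se1 (Se) sets effort on bond)
#3 stroke at Sf1  (source Sf1 imposes f)
#0 stroke at J1  (J1: bond 3 brought flow, rest push out)
#4 stroke at J1  (common-f at J1 fixed by 3)
#1 stroke at J2  (J3: bond 2 brought effort, rest push out)
#5 stroke at I1  (common-e at J2 fixed by 1)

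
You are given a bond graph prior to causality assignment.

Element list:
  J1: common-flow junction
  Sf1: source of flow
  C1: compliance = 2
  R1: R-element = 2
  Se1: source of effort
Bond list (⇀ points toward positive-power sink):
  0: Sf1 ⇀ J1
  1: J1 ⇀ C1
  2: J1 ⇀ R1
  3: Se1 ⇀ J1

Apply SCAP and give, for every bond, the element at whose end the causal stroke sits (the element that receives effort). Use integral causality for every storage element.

b0 stroke at Sf1
b1 stroke at J1
b2 stroke at J1
b3 stroke at J1

bond 0 stroke at Sf1  (source Sf1 imposes f)
bond 3 stroke at J1  (source Se1 imposes e)
bond 1 stroke at J1  (J1 flow already set via bond 0)
bond 2 stroke at J1  (J1: bond 0 brought flow, rest push out)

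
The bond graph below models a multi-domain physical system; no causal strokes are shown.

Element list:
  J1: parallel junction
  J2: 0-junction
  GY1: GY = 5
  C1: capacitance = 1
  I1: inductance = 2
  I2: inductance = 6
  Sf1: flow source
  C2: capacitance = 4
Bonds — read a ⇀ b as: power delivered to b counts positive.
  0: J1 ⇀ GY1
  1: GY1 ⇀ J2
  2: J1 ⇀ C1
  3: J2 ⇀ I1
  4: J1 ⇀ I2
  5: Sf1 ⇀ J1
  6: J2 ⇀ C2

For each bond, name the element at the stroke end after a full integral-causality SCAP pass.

b5 stroke→Sf1  (Sf1: flow source, stroke at near end)
b2 stroke→J1  (C1 outputs effort q/C1)
b0 stroke→GY1  (0-jn J1 has e-setter on 2)
b4 stroke→I2  (J1: bond 2 brought effort, rest push out)
b1 stroke→GY1  (GY1 both-in/both-out from 0)
b3 stroke→I1  (prefer integral on I1)
b6 stroke→J2  (only one effort-in slot at J2)

β0 stroke at GY1
β1 stroke at GY1
β2 stroke at J1
β3 stroke at I1
β4 stroke at I2
β5 stroke at Sf1
β6 stroke at J2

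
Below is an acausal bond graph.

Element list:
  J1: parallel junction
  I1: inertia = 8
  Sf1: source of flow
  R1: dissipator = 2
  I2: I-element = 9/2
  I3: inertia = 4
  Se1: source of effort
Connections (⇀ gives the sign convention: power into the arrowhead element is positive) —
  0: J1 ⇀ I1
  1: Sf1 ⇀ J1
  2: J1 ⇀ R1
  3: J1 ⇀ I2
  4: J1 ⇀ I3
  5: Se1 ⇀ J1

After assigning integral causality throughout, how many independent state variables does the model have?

bond 1 |Sf1  (Sf1 (Sf) sets flow on bond)
bond 5 |J1  (Se1: effort source, stroke at far end)
bond 0 |I1  (J1: bond 5 brought effort, rest push out)
bond 2 |R1  (J1 effort already set via bond 5)
bond 3 |I2  (0-jn J1 has e-setter on 5)
bond 4 |I3  (common-e at J1 fixed by 5)

3  (I1, I2, I3 all integral)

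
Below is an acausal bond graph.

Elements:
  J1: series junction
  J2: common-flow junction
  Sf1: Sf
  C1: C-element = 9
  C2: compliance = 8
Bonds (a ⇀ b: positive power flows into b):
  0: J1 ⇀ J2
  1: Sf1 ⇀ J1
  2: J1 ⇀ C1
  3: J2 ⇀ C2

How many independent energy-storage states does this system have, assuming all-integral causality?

2  (C1, C2 all integral)

β1 |Sf1  (source Sf1 imposes f)
β0 |J1  (common-f at J1 fixed by 1)
β2 |J1  (J1 flow already set via bond 1)
β3 |J2  (common-f at J2 fixed by 0)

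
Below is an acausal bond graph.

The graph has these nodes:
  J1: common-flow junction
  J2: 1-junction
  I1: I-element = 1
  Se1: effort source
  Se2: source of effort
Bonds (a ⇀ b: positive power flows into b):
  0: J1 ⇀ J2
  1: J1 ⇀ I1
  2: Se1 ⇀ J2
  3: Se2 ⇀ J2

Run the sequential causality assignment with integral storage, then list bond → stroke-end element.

#2 |J2  (Se1 fixes effort; stroke away)
#3 |J2  (Se2 (Se) sets effort on bond)
#0 |J1  (closing 1-jn rule on J2)
#1 |I1  (closing 1-jn rule on J1)

b0 |J1
b1 |I1
b2 |J2
b3 |J2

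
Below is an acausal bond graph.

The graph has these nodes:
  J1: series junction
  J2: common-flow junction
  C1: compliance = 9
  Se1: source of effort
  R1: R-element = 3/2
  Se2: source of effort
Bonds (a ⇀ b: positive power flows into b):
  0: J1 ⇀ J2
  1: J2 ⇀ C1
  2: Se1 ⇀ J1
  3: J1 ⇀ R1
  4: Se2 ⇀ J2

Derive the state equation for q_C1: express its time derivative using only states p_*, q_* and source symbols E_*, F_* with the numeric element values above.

dq_C1/dt = 2*E_Se1/3 + 2*E_Se2/3 - 2*q_C1/27

b2 |J1  (Se1: effort source, stroke at far end)
b4 |J2  (Se2: effort source, stroke at far end)
b1 |J2  (C1 integral (e out))
b0 |J1  (J2: last free bond brings flow in)
b3 |R1  (closing 1-jn rule on J1)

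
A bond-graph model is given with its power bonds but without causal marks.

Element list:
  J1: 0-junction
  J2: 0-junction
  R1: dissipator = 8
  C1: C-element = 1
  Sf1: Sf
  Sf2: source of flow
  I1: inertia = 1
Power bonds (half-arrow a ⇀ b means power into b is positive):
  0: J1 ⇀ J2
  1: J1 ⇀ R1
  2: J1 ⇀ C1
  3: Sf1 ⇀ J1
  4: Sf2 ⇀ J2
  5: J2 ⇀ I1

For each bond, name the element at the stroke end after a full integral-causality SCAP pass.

#3 stroke at Sf1  (Sf1 fixes flow; stroke at Sf1)
#4 stroke at Sf2  (source Sf2 imposes f)
#2 stroke at J1  (C1: C, integral causality)
#0 stroke at J2  (0-jn J1 has e-setter on 2)
#1 stroke at R1  (J1 effort already set via bond 2)
#5 stroke at I1  (common-e at J2 fixed by 0)

b0 stroke at J2
b1 stroke at R1
b2 stroke at J1
b3 stroke at Sf1
b4 stroke at Sf2
b5 stroke at I1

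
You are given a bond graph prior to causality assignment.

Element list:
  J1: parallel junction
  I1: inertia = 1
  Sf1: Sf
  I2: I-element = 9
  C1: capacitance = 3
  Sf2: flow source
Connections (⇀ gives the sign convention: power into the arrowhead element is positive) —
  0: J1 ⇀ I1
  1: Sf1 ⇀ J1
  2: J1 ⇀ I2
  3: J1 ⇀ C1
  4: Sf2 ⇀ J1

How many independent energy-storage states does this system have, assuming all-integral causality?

b1 |Sf1  (Sf1 (Sf) sets flow on bond)
b4 |Sf2  (Sf2 (Sf) sets flow on bond)
b0 |I1  (prefer integral on I1)
b2 |I2  (I2 integral (f out))
b3 |J1  (closing 0-jn rule on J1)

3  (C1, I1, I2 all integral)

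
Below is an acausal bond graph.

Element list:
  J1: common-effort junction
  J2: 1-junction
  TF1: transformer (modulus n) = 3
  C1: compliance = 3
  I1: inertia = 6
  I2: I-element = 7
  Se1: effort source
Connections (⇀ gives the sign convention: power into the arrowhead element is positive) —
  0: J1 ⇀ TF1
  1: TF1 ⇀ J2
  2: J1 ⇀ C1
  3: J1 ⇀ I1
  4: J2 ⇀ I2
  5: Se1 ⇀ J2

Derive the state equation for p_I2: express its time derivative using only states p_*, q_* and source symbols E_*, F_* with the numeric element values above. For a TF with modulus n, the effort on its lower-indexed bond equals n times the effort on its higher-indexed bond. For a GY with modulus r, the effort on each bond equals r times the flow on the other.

dp_I2/dt = E_Se1 + q_C1/9

#5 |J2  (Se1 (Se) sets effort on bond)
#2 |J1  (C1 outputs effort q/C1)
#0 |TF1  (common-e at J1 fixed by 2)
#3 |I1  (J1: bond 2 brought effort, rest push out)
#1 |J2  (TF1 one-in-one-out from 0)
#4 |I2  (only one flow-in slot at J2)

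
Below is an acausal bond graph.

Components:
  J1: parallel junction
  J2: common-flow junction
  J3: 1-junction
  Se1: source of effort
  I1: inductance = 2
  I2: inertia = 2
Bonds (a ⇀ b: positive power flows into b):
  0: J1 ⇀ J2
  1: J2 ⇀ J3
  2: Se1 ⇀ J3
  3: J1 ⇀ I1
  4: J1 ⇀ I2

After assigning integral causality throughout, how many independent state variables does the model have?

2  (I1, I2 all integral)

#2 stroke at J3  (Se1 fixes effort; stroke away)
#1 stroke at J2  (only one flow-in slot at J3)
#0 stroke at J1  (J2 needs exactly one f-in)
#3 stroke at I1  (J1: bond 0 brought effort, rest push out)
#4 stroke at I2  (common-e at J1 fixed by 0)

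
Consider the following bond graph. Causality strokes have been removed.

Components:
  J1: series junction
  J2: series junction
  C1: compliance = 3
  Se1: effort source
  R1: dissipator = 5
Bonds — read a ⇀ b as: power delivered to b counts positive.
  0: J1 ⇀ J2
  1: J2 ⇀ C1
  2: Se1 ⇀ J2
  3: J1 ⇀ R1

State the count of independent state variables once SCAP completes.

1  (C1 all integral)

β2 stroke at J2  (Se1: effort source, stroke at far end)
β1 stroke at J2  (C1 outputs effort q/C1)
β0 stroke at J1  (only one flow-in slot at J2)
β3 stroke at R1  (J1 needs exactly one f-in)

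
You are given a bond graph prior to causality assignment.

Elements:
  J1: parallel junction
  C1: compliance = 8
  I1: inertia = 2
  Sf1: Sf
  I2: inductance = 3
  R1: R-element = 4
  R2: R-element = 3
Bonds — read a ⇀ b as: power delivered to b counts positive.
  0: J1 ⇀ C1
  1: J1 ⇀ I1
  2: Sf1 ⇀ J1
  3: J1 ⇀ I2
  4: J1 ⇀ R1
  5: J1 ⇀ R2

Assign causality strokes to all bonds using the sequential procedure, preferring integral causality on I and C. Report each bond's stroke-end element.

b0 stroke→J1
b1 stroke→I1
b2 stroke→Sf1
b3 stroke→I2
b4 stroke→R1
b5 stroke→R2

bond 2 stroke at Sf1  (Sf1: flow source, stroke at near end)
bond 0 stroke at J1  (C1 integral (e out))
bond 1 stroke at I1  (0-jn J1 has e-setter on 0)
bond 3 stroke at I2  (J1: bond 0 brought effort, rest push out)
bond 4 stroke at R1  (J1: bond 0 brought effort, rest push out)
bond 5 stroke at R2  (common-e at J1 fixed by 0)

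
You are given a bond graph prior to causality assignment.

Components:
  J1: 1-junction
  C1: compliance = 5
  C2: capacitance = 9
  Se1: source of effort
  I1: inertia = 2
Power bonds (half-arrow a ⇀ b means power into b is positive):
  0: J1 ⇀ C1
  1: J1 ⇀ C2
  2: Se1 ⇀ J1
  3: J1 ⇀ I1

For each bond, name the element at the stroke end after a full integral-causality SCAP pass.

b2 stroke at J1  (Se1 fixes effort; stroke away)
b0 stroke at J1  (prefer integral on C1)
b1 stroke at J1  (C2 integral (e out))
b3 stroke at I1  (closing 1-jn rule on J1)

bond 0 stroke at J1
bond 1 stroke at J1
bond 2 stroke at J1
bond 3 stroke at I1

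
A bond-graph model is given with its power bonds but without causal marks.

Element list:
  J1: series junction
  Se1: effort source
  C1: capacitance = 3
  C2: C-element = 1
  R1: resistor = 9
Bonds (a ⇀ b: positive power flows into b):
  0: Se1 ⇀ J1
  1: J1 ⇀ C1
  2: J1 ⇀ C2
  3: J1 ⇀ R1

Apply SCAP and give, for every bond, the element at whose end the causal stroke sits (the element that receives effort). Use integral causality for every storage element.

bond 0 →J1  (Se1: effort source, stroke at far end)
bond 1 →J1  (C1 outputs effort q/C1)
bond 2 →J1  (prefer integral on C2)
bond 3 →R1  (only one flow-in slot at J1)

b0 stroke→J1
b1 stroke→J1
b2 stroke→J1
b3 stroke→R1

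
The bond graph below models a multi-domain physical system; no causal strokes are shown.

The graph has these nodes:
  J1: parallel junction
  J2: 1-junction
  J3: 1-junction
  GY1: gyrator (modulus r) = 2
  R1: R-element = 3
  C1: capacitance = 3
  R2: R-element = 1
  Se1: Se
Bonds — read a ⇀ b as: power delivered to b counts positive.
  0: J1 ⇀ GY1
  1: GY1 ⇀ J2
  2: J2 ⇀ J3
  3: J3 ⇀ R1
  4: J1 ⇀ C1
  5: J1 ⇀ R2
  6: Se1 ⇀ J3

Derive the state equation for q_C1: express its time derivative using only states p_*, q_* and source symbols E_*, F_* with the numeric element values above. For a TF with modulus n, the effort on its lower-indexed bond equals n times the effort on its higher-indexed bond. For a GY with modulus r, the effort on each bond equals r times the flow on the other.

β6 →J3  (Se1 (Se) sets effort on bond)
β4 →J1  (C1 outputs effort q/C1)
β0 →GY1  (0-jn J1 has e-setter on 4)
β5 →R2  (common-e at J1 fixed by 4)
β1 →GY1  (through GY1, causality inverts; strokes same side of GY1)
β2 →J2  (common-f at J2 fixed by 1)
β3 →J3  (J3: bond 2 brought flow, rest push out)

dq_C1/dt = E_Se1/2 - 7*q_C1/12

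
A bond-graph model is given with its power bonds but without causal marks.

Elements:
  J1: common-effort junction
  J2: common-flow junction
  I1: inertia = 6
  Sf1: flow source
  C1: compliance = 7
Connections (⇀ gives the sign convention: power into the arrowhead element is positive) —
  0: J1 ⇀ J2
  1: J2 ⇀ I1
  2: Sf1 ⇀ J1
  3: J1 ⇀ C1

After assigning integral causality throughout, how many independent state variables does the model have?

#2 →Sf1  (Sf1: flow source, stroke at near end)
#1 →I1  (prefer integral on I1)
#0 →J2  (common-f at J2 fixed by 1)
#3 →J1  (closing 0-jn rule on J1)

2  (C1, I1 all integral)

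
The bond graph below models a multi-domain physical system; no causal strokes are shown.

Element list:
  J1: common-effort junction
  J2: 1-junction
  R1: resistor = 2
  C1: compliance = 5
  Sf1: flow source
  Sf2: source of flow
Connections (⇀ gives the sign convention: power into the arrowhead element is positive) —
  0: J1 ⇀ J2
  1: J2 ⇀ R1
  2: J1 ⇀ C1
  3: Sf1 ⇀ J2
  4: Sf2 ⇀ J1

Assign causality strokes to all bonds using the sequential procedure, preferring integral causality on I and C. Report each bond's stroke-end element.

bond 3 stroke at Sf1  (Sf1: flow source, stroke at near end)
bond 4 stroke at Sf2  (Sf2: flow source, stroke at near end)
bond 0 stroke at J2  (1-jn J2 has f-setter on 3)
bond 1 stroke at J2  (1-jn J2 has f-setter on 3)
bond 2 stroke at J1  (only one effort-in slot at J1)

β0 →J2
β1 →J2
β2 →J1
β3 →Sf1
β4 →Sf2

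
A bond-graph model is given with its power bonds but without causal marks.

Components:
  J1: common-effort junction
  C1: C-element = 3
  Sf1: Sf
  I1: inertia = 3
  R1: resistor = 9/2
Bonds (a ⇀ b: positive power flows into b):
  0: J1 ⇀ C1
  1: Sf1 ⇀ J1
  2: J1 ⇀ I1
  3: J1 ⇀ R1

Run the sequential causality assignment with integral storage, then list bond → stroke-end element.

bond 0 stroke→J1
bond 1 stroke→Sf1
bond 2 stroke→I1
bond 3 stroke→R1

#1 |Sf1  (Sf1: flow source, stroke at near end)
#0 |J1  (prefer integral on C1)
#2 |I1  (0-jn J1 has e-setter on 0)
#3 |R1  (0-jn J1 has e-setter on 0)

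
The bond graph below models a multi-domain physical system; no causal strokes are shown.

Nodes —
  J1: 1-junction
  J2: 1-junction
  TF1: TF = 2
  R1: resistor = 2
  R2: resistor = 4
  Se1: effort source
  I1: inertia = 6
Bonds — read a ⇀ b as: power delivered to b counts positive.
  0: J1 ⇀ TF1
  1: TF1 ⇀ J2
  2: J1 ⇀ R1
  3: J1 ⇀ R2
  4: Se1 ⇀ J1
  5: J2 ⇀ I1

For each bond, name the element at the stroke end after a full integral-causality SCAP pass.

bond 0 stroke→TF1
bond 1 stroke→J2
bond 2 stroke→J1
bond 3 stroke→J1
bond 4 stroke→J1
bond 5 stroke→I1

bond 4 stroke→J1  (Se1: effort source, stroke at far end)
bond 5 stroke→I1  (I1: I, integral causality)
bond 1 stroke→J2  (1-jn J2 has f-setter on 5)
bond 0 stroke→TF1  (TF1 one-in-one-out from 1)
bond 2 stroke→J1  (common-f at J1 fixed by 0)
bond 3 stroke→J1  (J1: bond 0 brought flow, rest push out)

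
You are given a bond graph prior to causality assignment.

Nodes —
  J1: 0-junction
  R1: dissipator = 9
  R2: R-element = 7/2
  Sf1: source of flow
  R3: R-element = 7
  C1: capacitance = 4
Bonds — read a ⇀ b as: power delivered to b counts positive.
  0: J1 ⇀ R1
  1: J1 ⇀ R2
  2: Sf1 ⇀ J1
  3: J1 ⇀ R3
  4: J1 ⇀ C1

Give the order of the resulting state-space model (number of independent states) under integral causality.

1  (C1 all integral)

β2 |Sf1  (Sf1 fixes flow; stroke at Sf1)
β4 |J1  (C1 integral (e out))
β0 |R1  (J1 effort already set via bond 4)
β1 |R2  (J1 effort already set via bond 4)
β3 |R3  (J1: bond 4 brought effort, rest push out)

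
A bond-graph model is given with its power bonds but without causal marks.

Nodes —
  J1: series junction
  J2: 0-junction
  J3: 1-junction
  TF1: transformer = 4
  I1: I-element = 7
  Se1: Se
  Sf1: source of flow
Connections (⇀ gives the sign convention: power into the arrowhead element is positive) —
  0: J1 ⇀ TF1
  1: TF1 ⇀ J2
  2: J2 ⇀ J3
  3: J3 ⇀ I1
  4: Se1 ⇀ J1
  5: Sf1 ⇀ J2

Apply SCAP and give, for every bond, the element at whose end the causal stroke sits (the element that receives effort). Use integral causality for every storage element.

#4 |J1  (Se1 (Se) sets effort on bond)
#5 |Sf1  (source Sf1 imposes f)
#0 |TF1  (J1: last free bond brings flow in)
#1 |J2  (TF1 one-in-one-out from 0)
#2 |J3  (0-jn J2 has e-setter on 1)
#3 |I1  (closing 1-jn rule on J3)

#0 stroke→TF1
#1 stroke→J2
#2 stroke→J3
#3 stroke→I1
#4 stroke→J1
#5 stroke→Sf1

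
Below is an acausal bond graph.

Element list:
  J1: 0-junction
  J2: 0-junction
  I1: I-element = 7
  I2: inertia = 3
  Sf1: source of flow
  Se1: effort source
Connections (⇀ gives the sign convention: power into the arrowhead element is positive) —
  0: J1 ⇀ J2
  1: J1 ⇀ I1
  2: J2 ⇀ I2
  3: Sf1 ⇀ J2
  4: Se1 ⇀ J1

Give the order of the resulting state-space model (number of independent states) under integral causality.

2  (I1, I2 all integral)

bond 3 stroke at Sf1  (Sf1: flow source, stroke at near end)
bond 4 stroke at J1  (Se1 (Se) sets effort on bond)
bond 0 stroke at J2  (0-jn J1 has e-setter on 4)
bond 1 stroke at I1  (0-jn J1 has e-setter on 4)
bond 2 stroke at I2  (J2: bond 0 brought effort, rest push out)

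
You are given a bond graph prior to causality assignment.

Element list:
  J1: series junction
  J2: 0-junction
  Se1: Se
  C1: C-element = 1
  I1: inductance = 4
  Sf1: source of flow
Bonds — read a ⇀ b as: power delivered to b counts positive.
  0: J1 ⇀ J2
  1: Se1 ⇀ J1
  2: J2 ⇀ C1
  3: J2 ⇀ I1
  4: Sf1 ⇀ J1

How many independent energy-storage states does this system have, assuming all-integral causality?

#1 |J1  (source Se1 imposes e)
#4 |Sf1  (Sf1: flow source, stroke at near end)
#0 |J1  (J1: bond 4 brought flow, rest push out)
#2 |J2  (prefer integral on C1)
#3 |I1  (J2: bond 2 brought effort, rest push out)

2  (C1, I1 all integral)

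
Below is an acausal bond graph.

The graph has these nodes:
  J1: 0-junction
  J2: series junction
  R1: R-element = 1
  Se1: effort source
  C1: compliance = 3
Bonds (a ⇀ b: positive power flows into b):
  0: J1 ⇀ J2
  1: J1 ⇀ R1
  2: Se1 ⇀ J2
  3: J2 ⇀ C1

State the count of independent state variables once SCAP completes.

bond 2 stroke at J2  (Se1 (Se) sets effort on bond)
bond 3 stroke at J2  (C1 integral (e out))
bond 0 stroke at J1  (J2 needs exactly one f-in)
bond 1 stroke at R1  (J1: bond 0 brought effort, rest push out)

1  (C1 all integral)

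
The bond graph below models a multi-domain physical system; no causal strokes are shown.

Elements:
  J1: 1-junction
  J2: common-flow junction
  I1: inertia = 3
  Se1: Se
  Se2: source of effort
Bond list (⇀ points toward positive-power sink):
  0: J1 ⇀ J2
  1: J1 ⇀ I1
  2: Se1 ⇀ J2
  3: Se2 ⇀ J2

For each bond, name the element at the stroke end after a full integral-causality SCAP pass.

b0 →J1
b1 →I1
b2 →J2
b3 →J2

b2 stroke→J2  (Se1: effort source, stroke at far end)
b3 stroke→J2  (source Se2 imposes e)
b0 stroke→J1  (closing 1-jn rule on J2)
b1 stroke→I1  (J1 needs exactly one f-in)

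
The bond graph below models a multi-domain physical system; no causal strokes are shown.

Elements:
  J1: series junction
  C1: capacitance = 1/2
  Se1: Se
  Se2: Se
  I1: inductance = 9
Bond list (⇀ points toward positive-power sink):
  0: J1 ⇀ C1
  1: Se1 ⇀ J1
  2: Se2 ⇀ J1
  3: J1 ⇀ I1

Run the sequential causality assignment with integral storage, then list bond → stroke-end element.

β1 stroke at J1  (Se1 fixes effort; stroke away)
β2 stroke at J1  (source Se2 imposes e)
β0 stroke at J1  (C1 integral (e out))
β3 stroke at I1  (J1: last free bond brings flow in)

b0 stroke at J1
b1 stroke at J1
b2 stroke at J1
b3 stroke at I1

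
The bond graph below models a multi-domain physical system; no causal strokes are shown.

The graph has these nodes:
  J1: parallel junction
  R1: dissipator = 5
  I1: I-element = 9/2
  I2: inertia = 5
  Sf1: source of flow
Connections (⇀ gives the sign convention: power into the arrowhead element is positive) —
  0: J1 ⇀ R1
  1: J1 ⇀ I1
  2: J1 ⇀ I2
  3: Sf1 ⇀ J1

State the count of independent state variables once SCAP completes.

#3 |Sf1  (Sf1 fixes flow; stroke at Sf1)
#1 |I1  (prefer integral on I1)
#2 |I2  (I2 integral (f out))
#0 |J1  (J1: last free bond brings effort in)

2  (I1, I2 all integral)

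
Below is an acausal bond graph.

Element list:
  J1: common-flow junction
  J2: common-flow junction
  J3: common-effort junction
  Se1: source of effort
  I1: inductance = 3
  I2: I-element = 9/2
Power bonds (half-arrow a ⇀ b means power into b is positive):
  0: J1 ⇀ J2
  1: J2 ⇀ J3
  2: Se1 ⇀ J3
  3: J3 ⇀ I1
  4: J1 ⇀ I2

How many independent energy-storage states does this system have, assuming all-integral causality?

2  (I1, I2 all integral)

b2 stroke at J3  (Se1 fixes effort; stroke away)
b1 stroke at J2  (0-jn J3 has e-setter on 2)
b3 stroke at I1  (common-e at J3 fixed by 2)
b0 stroke at J1  (only one flow-in slot at J2)
b4 stroke at I2  (J1: last free bond brings flow in)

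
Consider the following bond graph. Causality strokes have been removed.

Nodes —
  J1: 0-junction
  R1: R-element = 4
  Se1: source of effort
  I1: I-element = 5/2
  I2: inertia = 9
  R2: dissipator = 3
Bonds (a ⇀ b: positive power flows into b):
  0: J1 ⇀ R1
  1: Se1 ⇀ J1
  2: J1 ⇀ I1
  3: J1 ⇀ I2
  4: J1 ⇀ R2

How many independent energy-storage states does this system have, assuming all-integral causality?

b1 stroke→J1  (Se1: effort source, stroke at far end)
b0 stroke→R1  (J1 effort already set via bond 1)
b2 stroke→I1  (common-e at J1 fixed by 1)
b3 stroke→I2  (J1 effort already set via bond 1)
b4 stroke→R2  (J1: bond 1 brought effort, rest push out)

2  (I1, I2 all integral)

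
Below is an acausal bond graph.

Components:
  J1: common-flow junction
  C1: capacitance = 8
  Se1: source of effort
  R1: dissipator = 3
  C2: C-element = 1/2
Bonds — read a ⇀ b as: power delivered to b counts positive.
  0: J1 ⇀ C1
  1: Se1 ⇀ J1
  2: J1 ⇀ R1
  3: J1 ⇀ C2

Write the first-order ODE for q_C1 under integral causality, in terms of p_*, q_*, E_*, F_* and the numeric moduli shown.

β1 →J1  (source Se1 imposes e)
β0 →J1  (C1 outputs effort q/C1)
β3 →J1  (C2 integral (e out))
β2 →R1  (J1: last free bond brings flow in)

dq_C1/dt = E_Se1/3 - q_C1/24 - 2*q_C2/3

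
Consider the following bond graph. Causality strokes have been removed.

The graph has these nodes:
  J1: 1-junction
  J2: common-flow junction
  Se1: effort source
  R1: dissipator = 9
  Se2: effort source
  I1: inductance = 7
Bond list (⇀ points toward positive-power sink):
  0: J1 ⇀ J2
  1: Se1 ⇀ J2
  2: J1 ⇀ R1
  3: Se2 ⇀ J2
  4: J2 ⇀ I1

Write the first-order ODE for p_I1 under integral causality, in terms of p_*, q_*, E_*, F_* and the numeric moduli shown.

β1 stroke→J2  (Se1: effort source, stroke at far end)
β3 stroke→J2  (Se2 (Se) sets effort on bond)
β4 stroke→I1  (I1 outputs flow p/I1)
β0 stroke→J2  (common-f at J2 fixed by 4)
β2 stroke→J1  (J1 flow already set via bond 0)

dp_I1/dt = E_Se1 + E_Se2 - 9*p_I1/7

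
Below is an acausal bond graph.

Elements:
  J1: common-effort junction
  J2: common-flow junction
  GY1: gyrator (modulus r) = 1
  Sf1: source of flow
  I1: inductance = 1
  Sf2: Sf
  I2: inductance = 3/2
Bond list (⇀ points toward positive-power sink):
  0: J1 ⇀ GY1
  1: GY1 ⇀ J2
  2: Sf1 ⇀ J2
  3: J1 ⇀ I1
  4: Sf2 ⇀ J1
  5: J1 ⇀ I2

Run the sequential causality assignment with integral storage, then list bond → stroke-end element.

b2 →Sf1  (Sf1 (Sf) sets flow on bond)
b4 →Sf2  (Sf2 fixes flow; stroke at Sf2)
b1 →J2  (J2 flow already set via bond 2)
b0 →J1  (GY1: gyrator matches bond 1)
b3 →I1  (0-jn J1 has e-setter on 0)
b5 →I2  (common-e at J1 fixed by 0)

β0 |J1
β1 |J2
β2 |Sf1
β3 |I1
β4 |Sf2
β5 |I2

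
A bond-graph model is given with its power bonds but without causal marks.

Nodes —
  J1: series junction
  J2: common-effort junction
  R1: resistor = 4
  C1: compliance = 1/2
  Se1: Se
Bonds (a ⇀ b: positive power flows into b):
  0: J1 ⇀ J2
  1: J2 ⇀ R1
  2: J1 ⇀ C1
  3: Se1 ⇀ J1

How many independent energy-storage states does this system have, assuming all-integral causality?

β3 stroke→J1  (Se1 (Se) sets effort on bond)
β2 stroke→J1  (prefer integral on C1)
β0 stroke→J2  (closing 1-jn rule on J1)
β1 stroke→R1  (J2 effort already set via bond 0)

1  (C1 all integral)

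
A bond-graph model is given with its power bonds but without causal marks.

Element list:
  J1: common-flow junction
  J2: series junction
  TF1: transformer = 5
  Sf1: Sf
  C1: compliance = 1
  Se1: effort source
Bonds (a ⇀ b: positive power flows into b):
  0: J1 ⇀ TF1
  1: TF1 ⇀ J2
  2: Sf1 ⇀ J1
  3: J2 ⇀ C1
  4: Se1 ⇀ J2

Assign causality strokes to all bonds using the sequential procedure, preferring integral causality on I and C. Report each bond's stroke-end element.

β2 stroke at Sf1  (Sf1 fixes flow; stroke at Sf1)
β4 stroke at J2  (Se1 (Se) sets effort on bond)
β0 stroke at J1  (J1: bond 2 brought flow, rest push out)
β1 stroke at TF1  (TF1 one-in-one-out from 0)
β3 stroke at J2  (1-jn J2 has f-setter on 1)

b0 stroke→J1
b1 stroke→TF1
b2 stroke→Sf1
b3 stroke→J2
b4 stroke→J2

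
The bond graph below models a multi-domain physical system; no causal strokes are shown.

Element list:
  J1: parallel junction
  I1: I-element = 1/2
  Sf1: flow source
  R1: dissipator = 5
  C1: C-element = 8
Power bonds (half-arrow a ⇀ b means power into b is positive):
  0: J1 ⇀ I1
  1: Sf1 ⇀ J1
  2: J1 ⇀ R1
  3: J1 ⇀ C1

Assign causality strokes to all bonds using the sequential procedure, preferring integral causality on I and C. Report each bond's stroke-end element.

#1 stroke at Sf1  (Sf1 fixes flow; stroke at Sf1)
#0 stroke at I1  (I1: I, integral causality)
#3 stroke at J1  (C1 outputs effort q/C1)
#2 stroke at R1  (common-e at J1 fixed by 3)

#0 |I1
#1 |Sf1
#2 |R1
#3 |J1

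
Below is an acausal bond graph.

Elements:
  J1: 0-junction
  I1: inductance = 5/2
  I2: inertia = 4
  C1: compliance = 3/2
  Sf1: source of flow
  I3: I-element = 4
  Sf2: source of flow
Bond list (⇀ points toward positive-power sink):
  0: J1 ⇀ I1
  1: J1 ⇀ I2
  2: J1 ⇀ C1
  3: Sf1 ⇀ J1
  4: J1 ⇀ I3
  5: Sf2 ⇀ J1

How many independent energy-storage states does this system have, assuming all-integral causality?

β3 →Sf1  (Sf1: flow source, stroke at near end)
β5 →Sf2  (Sf2 fixes flow; stroke at Sf2)
β0 →I1  (I1: I, integral causality)
β1 →I2  (I2 integral (f out))
β2 →J1  (prefer integral on C1)
β4 →I3  (0-jn J1 has e-setter on 2)

4  (C1, I1, I2, I3 all integral)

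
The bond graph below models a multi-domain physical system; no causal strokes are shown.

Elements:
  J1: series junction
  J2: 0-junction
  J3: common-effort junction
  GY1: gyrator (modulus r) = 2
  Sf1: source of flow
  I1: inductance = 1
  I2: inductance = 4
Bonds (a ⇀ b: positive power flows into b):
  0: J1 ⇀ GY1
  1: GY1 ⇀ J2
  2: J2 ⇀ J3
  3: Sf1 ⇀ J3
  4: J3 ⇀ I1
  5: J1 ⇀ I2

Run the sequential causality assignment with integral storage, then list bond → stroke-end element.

β3 |Sf1  (source Sf1 imposes f)
β4 |I1  (I1 outputs flow p/I1)
β2 |J3  (J3: last free bond brings effort in)
β1 |J2  (closing 0-jn rule on J2)
β0 |J1  (through GY1, causality inverts; strokes same side of GY1)
β5 |I2  (J1 needs exactly one f-in)

β0 stroke→J1
β1 stroke→J2
β2 stroke→J3
β3 stroke→Sf1
β4 stroke→I1
β5 stroke→I2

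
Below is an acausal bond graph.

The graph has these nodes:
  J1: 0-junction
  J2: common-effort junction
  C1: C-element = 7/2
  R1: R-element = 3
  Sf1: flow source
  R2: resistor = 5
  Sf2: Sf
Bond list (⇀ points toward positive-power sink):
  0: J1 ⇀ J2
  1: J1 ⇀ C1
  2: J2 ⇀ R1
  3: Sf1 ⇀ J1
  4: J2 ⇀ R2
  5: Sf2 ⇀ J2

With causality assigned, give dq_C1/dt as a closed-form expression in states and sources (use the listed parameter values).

b3 →Sf1  (Sf1 (Sf) sets flow on bond)
b5 →Sf2  (source Sf2 imposes f)
b1 →J1  (C1 outputs effort q/C1)
b0 →J2  (J1: bond 1 brought effort, rest push out)
b2 →R1  (0-jn J2 has e-setter on 0)
b4 →R2  (J2 effort already set via bond 0)

dq_C1/dt = F_Sf1 + F_Sf2 - 16*q_C1/105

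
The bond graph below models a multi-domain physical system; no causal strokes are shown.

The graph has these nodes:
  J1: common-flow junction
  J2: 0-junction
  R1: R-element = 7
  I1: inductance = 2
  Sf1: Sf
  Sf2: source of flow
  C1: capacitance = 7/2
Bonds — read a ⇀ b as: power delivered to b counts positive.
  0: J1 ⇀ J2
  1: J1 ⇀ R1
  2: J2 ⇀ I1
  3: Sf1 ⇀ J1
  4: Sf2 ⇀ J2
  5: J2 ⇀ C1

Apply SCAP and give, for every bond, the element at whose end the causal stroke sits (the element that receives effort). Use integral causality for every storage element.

β3 stroke at Sf1  (Sf1: flow source, stroke at near end)
β4 stroke at Sf2  (source Sf2 imposes f)
β0 stroke at J1  (common-f at J1 fixed by 3)
β1 stroke at J1  (J1: bond 3 brought flow, rest push out)
β2 stroke at I1  (I1: I, integral causality)
β5 stroke at J2  (J2 needs exactly one e-in)

b0 |J1
b1 |J1
b2 |I1
b3 |Sf1
b4 |Sf2
b5 |J2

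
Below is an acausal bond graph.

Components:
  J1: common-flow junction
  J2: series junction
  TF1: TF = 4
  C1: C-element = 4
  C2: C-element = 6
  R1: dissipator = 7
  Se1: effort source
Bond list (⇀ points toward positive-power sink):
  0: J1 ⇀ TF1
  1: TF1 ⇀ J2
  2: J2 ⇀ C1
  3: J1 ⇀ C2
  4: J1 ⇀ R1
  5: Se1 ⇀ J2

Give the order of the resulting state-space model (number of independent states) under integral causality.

2  (C1, C2 all integral)

#5 stroke at J2  (Se1 (Se) sets effort on bond)
#2 stroke at J2  (C1 outputs effort q/C1)
#1 stroke at TF1  (J2 needs exactly one f-in)
#0 stroke at J1  (through TF1, causality passes straight; one stroke at TF1)
#3 stroke at J1  (C2: C, integral causality)
#4 stroke at R1  (J1: last free bond brings flow in)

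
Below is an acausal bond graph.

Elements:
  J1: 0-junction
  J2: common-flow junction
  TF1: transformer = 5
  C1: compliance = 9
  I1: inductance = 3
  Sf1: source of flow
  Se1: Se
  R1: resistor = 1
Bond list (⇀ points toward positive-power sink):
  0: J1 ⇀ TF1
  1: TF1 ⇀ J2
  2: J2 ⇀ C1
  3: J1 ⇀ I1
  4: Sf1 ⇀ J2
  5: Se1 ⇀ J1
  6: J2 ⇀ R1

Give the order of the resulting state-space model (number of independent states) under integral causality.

b4 →Sf1  (Sf1 fixes flow; stroke at Sf1)
b5 →J1  (Se1 fixes effort; stroke away)
b0 →TF1  (J1: bond 5 brought effort, rest push out)
b3 →I1  (J1 effort already set via bond 5)
b1 →J2  (common-f at J2 fixed by 4)
b2 →J2  (common-f at J2 fixed by 4)
b6 →J2  (1-jn J2 has f-setter on 4)

2  (C1, I1 all integral)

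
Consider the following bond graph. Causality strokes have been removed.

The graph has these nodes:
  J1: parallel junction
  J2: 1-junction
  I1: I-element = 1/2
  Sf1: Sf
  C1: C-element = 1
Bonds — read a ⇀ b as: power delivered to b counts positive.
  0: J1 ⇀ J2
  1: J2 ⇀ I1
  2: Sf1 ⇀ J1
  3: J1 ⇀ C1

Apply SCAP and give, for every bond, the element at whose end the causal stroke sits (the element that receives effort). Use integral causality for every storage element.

bond 2 stroke at Sf1  (Sf1 (Sf) sets flow on bond)
bond 1 stroke at I1  (I1: I, integral causality)
bond 0 stroke at J2  (J2 flow already set via bond 1)
bond 3 stroke at J1  (only one effort-in slot at J1)

#0 →J2
#1 →I1
#2 →Sf1
#3 →J1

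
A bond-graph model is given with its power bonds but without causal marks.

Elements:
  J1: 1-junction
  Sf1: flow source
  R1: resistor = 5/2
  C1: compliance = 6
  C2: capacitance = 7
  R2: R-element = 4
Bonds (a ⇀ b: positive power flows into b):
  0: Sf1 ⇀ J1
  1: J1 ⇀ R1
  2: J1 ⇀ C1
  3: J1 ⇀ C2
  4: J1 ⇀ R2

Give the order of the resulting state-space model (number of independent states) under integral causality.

2  (C1, C2 all integral)

#0 →Sf1  (source Sf1 imposes f)
#1 →J1  (J1: bond 0 brought flow, rest push out)
#2 →J1  (common-f at J1 fixed by 0)
#3 →J1  (J1: bond 0 brought flow, rest push out)
#4 →J1  (1-jn J1 has f-setter on 0)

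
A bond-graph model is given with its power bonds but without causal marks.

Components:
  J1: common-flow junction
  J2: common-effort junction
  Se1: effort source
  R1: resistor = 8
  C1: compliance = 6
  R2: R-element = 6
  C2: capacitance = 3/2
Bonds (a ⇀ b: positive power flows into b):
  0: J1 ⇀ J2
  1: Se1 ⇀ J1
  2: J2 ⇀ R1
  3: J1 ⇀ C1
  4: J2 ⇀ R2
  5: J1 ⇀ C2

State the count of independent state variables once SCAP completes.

2  (C1, C2 all integral)

b1 stroke→J1  (Se1 (Se) sets effort on bond)
b3 stroke→J1  (C1: C, integral causality)
b5 stroke→J1  (prefer integral on C2)
b0 stroke→J2  (closing 1-jn rule on J1)
b2 stroke→R1  (J2: bond 0 brought effort, rest push out)
b4 stroke→R2  (common-e at J2 fixed by 0)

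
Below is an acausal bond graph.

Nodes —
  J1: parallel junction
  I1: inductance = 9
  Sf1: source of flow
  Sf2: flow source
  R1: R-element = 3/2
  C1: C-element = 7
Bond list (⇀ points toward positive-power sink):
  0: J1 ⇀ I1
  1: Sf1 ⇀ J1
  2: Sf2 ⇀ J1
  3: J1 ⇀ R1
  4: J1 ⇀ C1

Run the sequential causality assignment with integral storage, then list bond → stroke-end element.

b0 stroke at I1
b1 stroke at Sf1
b2 stroke at Sf2
b3 stroke at R1
b4 stroke at J1

β1 stroke at Sf1  (source Sf1 imposes f)
β2 stroke at Sf2  (Sf2 fixes flow; stroke at Sf2)
β0 stroke at I1  (prefer integral on I1)
β4 stroke at J1  (C1 integral (e out))
β3 stroke at R1  (J1 effort already set via bond 4)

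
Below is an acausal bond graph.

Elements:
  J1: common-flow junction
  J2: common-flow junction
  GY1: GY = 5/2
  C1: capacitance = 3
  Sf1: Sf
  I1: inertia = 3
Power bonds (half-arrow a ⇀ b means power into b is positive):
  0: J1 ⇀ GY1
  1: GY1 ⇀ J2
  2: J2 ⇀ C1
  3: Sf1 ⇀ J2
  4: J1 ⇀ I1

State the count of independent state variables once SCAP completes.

2  (C1, I1 all integral)

#3 →Sf1  (source Sf1 imposes f)
#1 →J2  (J2: bond 3 brought flow, rest push out)
#2 →J2  (J2: bond 3 brought flow, rest push out)
#0 →J1  (GY GY1: same side as bond 1)
#4 →I1  (J1 needs exactly one f-in)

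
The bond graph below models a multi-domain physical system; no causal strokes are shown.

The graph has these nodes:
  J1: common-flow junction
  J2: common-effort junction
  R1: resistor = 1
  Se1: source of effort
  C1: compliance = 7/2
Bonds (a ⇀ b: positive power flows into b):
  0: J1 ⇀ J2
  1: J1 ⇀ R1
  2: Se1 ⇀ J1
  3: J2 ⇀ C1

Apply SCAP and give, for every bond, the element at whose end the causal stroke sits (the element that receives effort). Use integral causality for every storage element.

#0 →J1
#1 →R1
#2 →J1
#3 →J2

bond 2 |J1  (Se1 fixes effort; stroke away)
bond 3 |J2  (C1: C, integral causality)
bond 0 |J1  (common-e at J2 fixed by 3)
bond 1 |R1  (closing 1-jn rule on J1)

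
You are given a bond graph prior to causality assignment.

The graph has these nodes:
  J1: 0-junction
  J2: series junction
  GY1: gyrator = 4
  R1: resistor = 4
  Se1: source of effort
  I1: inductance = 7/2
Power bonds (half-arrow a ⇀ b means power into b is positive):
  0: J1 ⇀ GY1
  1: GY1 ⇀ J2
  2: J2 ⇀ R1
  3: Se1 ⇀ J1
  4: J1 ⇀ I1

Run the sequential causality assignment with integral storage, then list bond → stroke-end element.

#3 →J1  (Se1 fixes effort; stroke away)
#0 →GY1  (J1: bond 3 brought effort, rest push out)
#4 →I1  (0-jn J1 has e-setter on 3)
#1 →GY1  (GY1 both-in/both-out from 0)
#2 →J2  (1-jn J2 has f-setter on 1)

bond 0 stroke→GY1
bond 1 stroke→GY1
bond 2 stroke→J2
bond 3 stroke→J1
bond 4 stroke→I1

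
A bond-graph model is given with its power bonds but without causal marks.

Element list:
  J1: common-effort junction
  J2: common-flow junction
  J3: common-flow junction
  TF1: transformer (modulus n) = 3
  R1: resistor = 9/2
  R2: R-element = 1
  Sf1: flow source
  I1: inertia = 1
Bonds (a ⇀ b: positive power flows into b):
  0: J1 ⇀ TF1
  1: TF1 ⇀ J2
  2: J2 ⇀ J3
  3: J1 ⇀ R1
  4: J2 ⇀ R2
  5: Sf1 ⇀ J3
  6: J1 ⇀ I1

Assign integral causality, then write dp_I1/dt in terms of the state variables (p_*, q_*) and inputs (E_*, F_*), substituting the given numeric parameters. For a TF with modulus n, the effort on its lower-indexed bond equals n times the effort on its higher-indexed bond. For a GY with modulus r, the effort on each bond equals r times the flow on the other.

b5 stroke at Sf1  (Sf1 fixes flow; stroke at Sf1)
b2 stroke at J3  (1-jn J3 has f-setter on 5)
b1 stroke at J2  (1-jn J2 has f-setter on 2)
b4 stroke at J2  (common-f at J2 fixed by 2)
b0 stroke at TF1  (through TF1, causality passes straight; one stroke at TF1)
b6 stroke at I1  (I1: I, integral causality)
b3 stroke at J1  (J1: last free bond brings effort in)

dp_I1/dt = -3*F_Sf1/2 - 9*p_I1/2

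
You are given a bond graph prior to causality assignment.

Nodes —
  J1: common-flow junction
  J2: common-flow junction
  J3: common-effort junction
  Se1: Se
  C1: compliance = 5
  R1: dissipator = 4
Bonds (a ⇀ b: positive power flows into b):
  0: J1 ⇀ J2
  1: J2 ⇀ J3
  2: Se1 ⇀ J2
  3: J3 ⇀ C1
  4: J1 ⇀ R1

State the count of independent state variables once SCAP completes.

1  (C1 all integral)

b2 |J2  (Se1 (Se) sets effort on bond)
b3 |J3  (C1 integral (e out))
b1 |J2  (0-jn J3 has e-setter on 3)
b0 |J1  (J2: last free bond brings flow in)
b4 |R1  (closing 1-jn rule on J1)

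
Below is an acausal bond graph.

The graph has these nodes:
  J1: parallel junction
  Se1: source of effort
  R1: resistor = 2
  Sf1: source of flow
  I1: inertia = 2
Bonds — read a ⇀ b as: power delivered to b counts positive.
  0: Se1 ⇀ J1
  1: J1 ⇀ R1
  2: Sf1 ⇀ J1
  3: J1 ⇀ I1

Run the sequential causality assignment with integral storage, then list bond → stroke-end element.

b0 |J1  (Se1: effort source, stroke at far end)
b2 |Sf1  (Sf1 fixes flow; stroke at Sf1)
b1 |R1  (J1: bond 0 brought effort, rest push out)
b3 |I1  (J1 effort already set via bond 0)

b0 stroke at J1
b1 stroke at R1
b2 stroke at Sf1
b3 stroke at I1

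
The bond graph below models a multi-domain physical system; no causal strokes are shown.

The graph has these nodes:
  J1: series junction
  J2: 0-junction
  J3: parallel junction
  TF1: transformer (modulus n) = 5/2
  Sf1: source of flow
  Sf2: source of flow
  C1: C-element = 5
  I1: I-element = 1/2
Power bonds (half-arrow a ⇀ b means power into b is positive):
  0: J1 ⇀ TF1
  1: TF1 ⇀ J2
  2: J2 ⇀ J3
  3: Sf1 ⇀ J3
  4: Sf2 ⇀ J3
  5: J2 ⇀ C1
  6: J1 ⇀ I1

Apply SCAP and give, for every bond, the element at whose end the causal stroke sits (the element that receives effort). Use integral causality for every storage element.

#3 →Sf1  (Sf1: flow source, stroke at near end)
#4 →Sf2  (source Sf2 imposes f)
#2 →J3  (only one effort-in slot at J3)
#5 →J2  (prefer integral on C1)
#1 →TF1  (0-jn J2 has e-setter on 5)
#0 →J1  (TF TF1: opposite of bond 1)
#6 →I1  (closing 1-jn rule on J1)

#0 |J1
#1 |TF1
#2 |J3
#3 |Sf1
#4 |Sf2
#5 |J2
#6 |I1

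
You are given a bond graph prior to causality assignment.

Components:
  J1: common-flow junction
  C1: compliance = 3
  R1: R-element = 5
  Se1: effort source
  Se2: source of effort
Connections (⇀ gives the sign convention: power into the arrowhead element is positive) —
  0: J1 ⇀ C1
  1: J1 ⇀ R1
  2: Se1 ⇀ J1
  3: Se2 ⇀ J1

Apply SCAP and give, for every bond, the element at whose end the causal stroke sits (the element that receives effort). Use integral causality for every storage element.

β0 stroke→J1
β1 stroke→R1
β2 stroke→J1
β3 stroke→J1

b2 stroke→J1  (source Se1 imposes e)
b3 stroke→J1  (Se2 (Se) sets effort on bond)
b0 stroke→J1  (C1: C, integral causality)
b1 stroke→R1  (closing 1-jn rule on J1)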